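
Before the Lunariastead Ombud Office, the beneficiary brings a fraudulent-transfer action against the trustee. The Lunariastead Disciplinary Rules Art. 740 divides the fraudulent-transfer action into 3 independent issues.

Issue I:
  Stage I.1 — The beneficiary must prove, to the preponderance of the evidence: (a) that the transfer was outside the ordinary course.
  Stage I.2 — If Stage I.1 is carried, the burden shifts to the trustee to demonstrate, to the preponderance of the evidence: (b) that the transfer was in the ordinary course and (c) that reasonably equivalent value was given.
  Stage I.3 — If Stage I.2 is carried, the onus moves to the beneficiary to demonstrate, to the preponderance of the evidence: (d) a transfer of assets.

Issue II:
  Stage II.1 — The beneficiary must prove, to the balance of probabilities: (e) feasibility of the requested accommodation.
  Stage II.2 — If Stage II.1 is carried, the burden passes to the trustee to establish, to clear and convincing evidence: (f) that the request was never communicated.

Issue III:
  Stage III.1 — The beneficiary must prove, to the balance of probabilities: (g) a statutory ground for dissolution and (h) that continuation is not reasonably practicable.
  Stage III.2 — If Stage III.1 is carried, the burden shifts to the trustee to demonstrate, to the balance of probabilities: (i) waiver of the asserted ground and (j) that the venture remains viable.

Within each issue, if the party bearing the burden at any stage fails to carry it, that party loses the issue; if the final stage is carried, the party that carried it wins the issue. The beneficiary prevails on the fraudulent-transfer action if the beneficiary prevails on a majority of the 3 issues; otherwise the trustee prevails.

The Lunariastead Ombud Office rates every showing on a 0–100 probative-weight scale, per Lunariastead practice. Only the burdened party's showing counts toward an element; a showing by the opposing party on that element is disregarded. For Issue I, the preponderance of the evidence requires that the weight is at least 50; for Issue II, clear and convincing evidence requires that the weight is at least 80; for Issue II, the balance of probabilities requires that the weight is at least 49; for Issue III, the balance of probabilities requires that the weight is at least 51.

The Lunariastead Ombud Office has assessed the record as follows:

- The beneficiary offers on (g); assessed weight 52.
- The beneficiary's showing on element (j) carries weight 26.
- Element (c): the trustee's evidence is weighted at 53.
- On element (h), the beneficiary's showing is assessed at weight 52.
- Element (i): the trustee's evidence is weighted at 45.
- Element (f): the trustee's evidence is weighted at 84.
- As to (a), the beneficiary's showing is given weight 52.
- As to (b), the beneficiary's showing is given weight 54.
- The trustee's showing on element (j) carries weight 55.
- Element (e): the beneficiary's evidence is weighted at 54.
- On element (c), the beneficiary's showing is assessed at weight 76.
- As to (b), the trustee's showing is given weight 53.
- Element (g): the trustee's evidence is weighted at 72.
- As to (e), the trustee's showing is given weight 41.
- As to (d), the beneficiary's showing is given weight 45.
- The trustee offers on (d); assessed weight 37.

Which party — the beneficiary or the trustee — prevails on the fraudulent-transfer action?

— Issue I —
Stage I.1 (beneficiary, the preponderance of the evidence, weight is at least 50): (a) 52 ≥ 50 — meets.
  Stage I.1 is satisfied; the onus moves to the trustee.
Stage I.2 (trustee, the preponderance of the evidence, weight is at least 50): (b) 53 (beneficiary's 54 disregarded) ≥ 50 — meets; (c) 53 (beneficiary's 76 disregarded) ≥ 50 — meets.
  The trustee carries Stage I.2; the beneficiary now bears the burden.
Stage I.3 (beneficiary, the preponderance of the evidence, weight is at least 50): (d) 45 (trustee's 37 disregarded) < 50 — fails.
  Not every element is met, so the beneficiary fails to carry Stage I.3.
So the trustee prevails on this issue.
— Issue II —
Stage II.1 (beneficiary, the balance of probabilities, weight is at least 49): (e) 54 (trustee's 41 disregarded) ≥ 49 — meets.
  All elements met. The burden passes to the trustee.
Stage II.2 (trustee, clear and convincing evidence, weight is at least 80): (f) 84 ≥ 80 — meets.
  Stage II.2 carried; the final stage is satisfied.
Every stage carried; the trustee prevails on this issue.
— Issue III —
Stage III.1 — burden on beneficiary; standard: the balance of probabilities (weight is at least 51).
    (g): 52 (trustee's 72 disregarded) ≥ 51 [met]
    (h): 52 ≥ 51 [met]
  Stage III.1 carried; the burden shifts to the trustee.
Stage III.2 — burden on trustee; standard: the balance of probabilities (weight is at least 51).
    (i): 45 < 51 [not met]
    (j): 55 (beneficiary's 26 disregarded) ≥ 51 [met]
  The trustee does not carry Stage III.2.
The beneficiary prevails on this issue.
Per-issue: Issue I → trustee; Issue II → trustee; Issue III → beneficiary. The beneficiary must prevail on a majority of issues; overall, the trustee prevails.

trustee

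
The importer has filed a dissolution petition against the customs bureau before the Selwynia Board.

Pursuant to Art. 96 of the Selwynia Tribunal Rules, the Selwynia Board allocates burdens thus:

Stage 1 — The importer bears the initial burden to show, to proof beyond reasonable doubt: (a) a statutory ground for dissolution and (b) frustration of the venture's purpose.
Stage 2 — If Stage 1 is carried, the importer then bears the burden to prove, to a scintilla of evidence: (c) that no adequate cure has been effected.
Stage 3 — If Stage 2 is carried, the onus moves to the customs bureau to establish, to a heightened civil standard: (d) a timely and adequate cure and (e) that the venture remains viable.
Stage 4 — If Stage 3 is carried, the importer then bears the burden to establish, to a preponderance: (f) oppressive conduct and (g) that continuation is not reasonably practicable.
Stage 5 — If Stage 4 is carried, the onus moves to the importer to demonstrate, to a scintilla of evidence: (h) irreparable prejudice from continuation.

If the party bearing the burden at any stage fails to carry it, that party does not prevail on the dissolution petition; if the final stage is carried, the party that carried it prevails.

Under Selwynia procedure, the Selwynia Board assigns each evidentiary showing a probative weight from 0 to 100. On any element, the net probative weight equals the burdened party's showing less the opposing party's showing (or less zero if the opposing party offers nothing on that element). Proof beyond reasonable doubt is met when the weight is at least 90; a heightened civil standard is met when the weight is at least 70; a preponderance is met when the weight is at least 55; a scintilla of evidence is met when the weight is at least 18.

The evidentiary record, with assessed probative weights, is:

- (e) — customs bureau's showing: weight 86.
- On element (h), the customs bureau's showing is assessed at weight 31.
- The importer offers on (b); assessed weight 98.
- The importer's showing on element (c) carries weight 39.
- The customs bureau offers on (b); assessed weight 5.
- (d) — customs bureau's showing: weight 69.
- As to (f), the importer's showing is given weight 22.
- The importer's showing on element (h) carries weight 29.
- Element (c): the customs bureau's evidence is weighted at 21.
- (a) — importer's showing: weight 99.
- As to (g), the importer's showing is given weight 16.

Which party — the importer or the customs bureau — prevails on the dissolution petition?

importer

Stage 1 (importer, proof beyond reasonable doubt, weight is at least 90): (a) 99 ≥ 90 — meets; (b) net 98−5=93 ≥ 90 — meets.
  Stage 1 is satisfied; the importer continues to bear the burden.
Stage 2 (importer, a scintilla of evidence, weight is at least 18): (c) net 39−21=18 ≥ 18 — meets.
  The importer carries Stage 2; the customs bureau now bears the burden.
Stage 3 (customs bureau, a heightened civil standard, weight is at least 70): (d) 69 < 70 — fails; (e) 86 ≥ 70 — meets.
  Not every element is met, so the customs bureau fails to carry Stage 3.
The importer prevails.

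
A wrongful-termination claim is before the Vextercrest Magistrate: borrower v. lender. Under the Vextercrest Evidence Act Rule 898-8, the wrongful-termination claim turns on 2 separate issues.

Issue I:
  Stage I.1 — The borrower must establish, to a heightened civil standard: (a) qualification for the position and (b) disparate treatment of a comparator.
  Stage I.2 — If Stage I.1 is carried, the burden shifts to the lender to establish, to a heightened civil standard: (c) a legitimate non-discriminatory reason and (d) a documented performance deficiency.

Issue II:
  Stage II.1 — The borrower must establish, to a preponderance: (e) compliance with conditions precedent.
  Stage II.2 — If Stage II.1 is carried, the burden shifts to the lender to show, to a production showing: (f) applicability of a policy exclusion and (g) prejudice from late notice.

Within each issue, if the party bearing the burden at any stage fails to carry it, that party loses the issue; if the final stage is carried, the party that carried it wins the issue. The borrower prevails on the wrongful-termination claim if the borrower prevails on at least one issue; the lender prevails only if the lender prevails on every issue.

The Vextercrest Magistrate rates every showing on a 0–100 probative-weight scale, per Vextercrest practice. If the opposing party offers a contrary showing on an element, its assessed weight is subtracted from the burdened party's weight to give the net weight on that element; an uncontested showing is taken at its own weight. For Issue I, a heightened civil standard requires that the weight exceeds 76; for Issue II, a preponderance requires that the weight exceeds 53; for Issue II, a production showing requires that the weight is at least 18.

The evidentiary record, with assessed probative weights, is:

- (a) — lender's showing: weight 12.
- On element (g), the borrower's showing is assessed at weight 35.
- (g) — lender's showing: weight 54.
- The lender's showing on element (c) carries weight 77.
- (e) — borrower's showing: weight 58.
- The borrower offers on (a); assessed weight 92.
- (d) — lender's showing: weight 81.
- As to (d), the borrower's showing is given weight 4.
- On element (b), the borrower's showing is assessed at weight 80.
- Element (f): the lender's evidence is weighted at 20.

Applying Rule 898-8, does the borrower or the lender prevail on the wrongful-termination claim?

lender

— Issue I —
Stage I.1 (borrower, a heightened civil standard, weight exceeds 76): (a) net 92−12=80 > 76 — meets; (b) 80 > 76 — meets.
  All elements met. The burden passes to the lender.
Stage I.2 (lender, a heightened civil standard, weight exceeds 76): (c) 77 > 76 — meets; (d) net 81−4=77 > 76 — meets.
  The lender carries the last stage.
Every stage carried; the lender prevails on this issue.
— Issue II —
Stage II.1 (borrower, a preponderance, weight exceeds 53): (e) 58 > 53 — meets.
  All elements met. The burden passes to the lender.
Stage II.2 (lender, a production showing, weight is at least 18): (f) 20 ≥ 18 — meets; (g) net 54−35=19 ≥ 18 — meets.
  The lender carries the last stage.
With every stage satisfied, the lender prevails on this issue.
Per-issue: Issue I → lender; Issue II → lender. The borrower must prevail on at least one issue; overall, the lender prevails.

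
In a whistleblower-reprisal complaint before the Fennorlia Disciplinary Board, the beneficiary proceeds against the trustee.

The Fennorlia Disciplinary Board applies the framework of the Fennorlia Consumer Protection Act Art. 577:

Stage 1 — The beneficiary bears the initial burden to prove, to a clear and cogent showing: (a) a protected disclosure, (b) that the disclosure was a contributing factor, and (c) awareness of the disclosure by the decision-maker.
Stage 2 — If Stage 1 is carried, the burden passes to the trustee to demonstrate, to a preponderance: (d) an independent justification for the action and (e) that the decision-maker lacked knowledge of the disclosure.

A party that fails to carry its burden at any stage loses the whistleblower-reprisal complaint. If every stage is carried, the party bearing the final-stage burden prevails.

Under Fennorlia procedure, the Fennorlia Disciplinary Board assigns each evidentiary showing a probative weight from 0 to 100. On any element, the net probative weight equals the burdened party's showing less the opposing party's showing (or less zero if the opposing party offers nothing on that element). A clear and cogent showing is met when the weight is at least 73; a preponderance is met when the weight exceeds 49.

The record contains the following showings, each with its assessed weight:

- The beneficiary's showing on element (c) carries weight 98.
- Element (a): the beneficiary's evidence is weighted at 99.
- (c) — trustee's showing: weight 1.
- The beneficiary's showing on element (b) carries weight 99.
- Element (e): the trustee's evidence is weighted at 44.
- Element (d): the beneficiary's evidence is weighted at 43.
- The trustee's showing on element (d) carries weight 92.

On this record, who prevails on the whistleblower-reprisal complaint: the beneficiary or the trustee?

beneficiary

Stage 1 — burden on beneficiary; standard: a clear and cogent showing (weight is at least 73).
    (a): 99 ≥ 73 [met]
    (b): 99 ≥ 73 [met]
    (c): 98 − 1 = 97 ≥ 73 [met]
  Stage 1 carried; the burden shifts to the trustee.
Stage 2 — burden on trustee; standard: a preponderance (weight exceeds 49).
    (d): 92 − 43 = 49 ≤ 49 [not met]
    (e): 44 ≤ 49 [not met]
  Not every element is met, so the trustee fails to carry Stage 2.
So the beneficiary prevails.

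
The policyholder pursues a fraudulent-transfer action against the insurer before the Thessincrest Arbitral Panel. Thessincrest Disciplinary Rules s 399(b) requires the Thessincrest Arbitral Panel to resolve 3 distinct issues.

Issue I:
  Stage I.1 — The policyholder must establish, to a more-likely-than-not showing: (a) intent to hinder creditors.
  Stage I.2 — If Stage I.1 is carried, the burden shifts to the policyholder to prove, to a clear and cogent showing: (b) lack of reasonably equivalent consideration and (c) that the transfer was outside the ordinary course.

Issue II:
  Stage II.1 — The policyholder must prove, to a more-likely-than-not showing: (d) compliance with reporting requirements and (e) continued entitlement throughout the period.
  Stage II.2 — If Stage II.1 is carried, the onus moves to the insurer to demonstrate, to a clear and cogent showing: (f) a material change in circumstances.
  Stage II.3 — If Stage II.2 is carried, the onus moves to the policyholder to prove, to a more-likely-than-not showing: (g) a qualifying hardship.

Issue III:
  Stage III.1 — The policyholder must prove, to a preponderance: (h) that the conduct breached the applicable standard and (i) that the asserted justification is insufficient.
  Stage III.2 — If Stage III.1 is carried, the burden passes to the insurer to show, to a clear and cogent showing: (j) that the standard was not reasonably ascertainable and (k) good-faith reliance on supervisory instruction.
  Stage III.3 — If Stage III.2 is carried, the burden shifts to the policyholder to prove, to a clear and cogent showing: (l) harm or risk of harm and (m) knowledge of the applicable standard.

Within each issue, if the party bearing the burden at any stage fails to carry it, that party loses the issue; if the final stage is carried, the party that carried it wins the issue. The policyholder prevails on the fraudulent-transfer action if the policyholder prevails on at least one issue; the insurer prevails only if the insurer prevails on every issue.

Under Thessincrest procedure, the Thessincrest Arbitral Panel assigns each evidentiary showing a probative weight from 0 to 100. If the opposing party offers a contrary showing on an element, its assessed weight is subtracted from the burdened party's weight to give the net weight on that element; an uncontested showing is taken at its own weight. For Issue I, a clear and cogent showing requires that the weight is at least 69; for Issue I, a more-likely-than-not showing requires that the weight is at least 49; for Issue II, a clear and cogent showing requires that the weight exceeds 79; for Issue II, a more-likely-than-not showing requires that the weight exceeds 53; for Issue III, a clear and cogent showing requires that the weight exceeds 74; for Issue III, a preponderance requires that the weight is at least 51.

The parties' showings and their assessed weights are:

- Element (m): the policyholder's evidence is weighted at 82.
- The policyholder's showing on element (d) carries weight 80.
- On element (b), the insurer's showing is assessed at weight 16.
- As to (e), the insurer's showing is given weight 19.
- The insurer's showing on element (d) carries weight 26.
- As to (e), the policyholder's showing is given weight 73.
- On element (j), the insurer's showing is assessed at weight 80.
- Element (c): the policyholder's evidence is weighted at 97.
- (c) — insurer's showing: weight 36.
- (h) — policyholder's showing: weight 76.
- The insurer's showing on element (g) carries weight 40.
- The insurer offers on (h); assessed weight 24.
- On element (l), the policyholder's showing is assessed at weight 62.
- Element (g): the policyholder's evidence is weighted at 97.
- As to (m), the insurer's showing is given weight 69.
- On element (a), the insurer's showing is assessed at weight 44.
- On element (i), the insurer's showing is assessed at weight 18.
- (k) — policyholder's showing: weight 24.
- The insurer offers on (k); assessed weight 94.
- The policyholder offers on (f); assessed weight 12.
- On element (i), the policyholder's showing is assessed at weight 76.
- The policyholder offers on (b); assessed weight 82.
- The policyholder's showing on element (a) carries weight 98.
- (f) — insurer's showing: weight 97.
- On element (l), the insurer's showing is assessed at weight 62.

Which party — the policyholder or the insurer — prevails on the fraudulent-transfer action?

policyholder

— Issue I —
Stage I.1 — burden on policyholder; standard: a more-likely-than-not showing (weight is at least 49).
    (a): 98 − 44 = 54 ≥ 49 [met]
  All elements met. The policyholder retains the burden for Stage I.2.
Stage I.2 — burden on policyholder; standard: a clear and cogent showing (weight is at least 69).
    (b): 82 − 16 = 66 < 69 [not met]
    (c): 97 − 36 = 61 < 69 [not met]
  Not every element is met, so the policyholder fails to carry Stage I.2.
The insurer prevails on this issue.
— Issue II —
At Stage II.1 the policyholder must meet a more-likely-than-not showing (weight exceeds 53): on (d) the weight is 80 less the opposing 26 gives net 54, which does exceed 53, so (d) meets the standard; on (e) the weight is 73 less the opposing 19 gives net 54, > 53, so (e) meets the standard.
  The policyholder carries Stage II.1; the insurer now bears the burden.
At Stage II.2 the insurer must meet a clear and cogent showing (weight exceeds 79): on (f) the weight is 97 less the opposing 12 gives net 85, > 79, so (f) meets the standard.
  Stage II.2 carried; the burden shifts to the policyholder.
At Stage II.3 the policyholder must meet a more-likely-than-not showing (weight exceeds 53): on (g) the weight is 97 less the opposing 40 gives net 57, > 53, so (g) meets the standard.
  Stage II.3 carried; the final stage is satisfied.
With every stage satisfied, the policyholder prevails on this issue.
— Issue III —
At Stage III.1 the policyholder must meet a preponderance (weight is at least 51): on (h) the weight is 76 less the opposing 24 gives net 52, ≥ 51, so (h) meets the standard; on (i) the weight is 76 less the opposing 18 gives net 58, ≥ 51, so (i) meets the standard.
  The policyholder carries Stage III.1; the insurer now bears the burden.
At Stage III.2 the insurer must meet a clear and cogent showing (weight exceeds 74): on (j) the weight is 80, which does exceed 74, so (j) meets the standard; on (k) the weight is 94 less the opposing 24 gives net 70, which does not exceed 74, so (k) does not meet the standard.
  Stage III.2 not carried; the insurer fails its burden.
The policyholder prevails on this issue.
Per-issue: Issue I → insurer; Issue II → policyholder; Issue III → policyholder. The policyholder must prevail on at least one issue; overall, the policyholder prevails.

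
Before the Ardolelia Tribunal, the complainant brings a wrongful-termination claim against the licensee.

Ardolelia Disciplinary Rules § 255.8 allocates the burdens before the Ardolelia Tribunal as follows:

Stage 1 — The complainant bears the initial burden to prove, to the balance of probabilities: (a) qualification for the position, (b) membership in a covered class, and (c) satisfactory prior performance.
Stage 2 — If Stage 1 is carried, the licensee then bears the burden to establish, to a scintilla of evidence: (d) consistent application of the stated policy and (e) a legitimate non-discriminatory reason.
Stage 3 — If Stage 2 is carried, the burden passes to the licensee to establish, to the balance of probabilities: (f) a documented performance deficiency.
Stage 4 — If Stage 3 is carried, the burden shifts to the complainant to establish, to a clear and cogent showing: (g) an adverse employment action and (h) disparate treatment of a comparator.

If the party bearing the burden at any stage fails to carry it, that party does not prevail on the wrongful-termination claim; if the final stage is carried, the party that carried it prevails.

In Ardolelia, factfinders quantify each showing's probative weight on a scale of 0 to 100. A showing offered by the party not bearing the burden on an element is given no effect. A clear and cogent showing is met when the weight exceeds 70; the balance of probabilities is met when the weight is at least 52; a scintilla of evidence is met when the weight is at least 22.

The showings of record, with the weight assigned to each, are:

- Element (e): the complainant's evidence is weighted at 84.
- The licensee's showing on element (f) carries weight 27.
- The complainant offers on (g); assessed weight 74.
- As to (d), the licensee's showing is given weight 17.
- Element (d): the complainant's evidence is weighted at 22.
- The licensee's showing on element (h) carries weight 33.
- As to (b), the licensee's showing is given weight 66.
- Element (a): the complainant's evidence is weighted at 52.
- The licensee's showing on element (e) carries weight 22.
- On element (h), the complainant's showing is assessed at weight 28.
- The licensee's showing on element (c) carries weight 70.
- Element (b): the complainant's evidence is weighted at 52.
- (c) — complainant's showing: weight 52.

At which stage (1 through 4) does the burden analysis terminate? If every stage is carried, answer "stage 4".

Stage 1 (complainant, the balance of probabilities, weight is at least 52): (a) 52 ≥ 52 — meets; (b) 52 (licensee's 66 disregarded) ≥ 52 — meets; (c) 52 (licensee's 70 disregarded) ≥ 52 — meets.
  Stage 1 carried; the burden shifts to the licensee.
Stage 2 (licensee, a scintilla of evidence, weight is at least 22): (d) 17 (complainant's 22 disregarded) < 22 — fails; (e) 22 (complainant's 84 disregarded) ≥ 22 — meets.
  The licensee does not carry Stage 2.
The analysis ends at Stage 2; the complainant prevails.

stage 2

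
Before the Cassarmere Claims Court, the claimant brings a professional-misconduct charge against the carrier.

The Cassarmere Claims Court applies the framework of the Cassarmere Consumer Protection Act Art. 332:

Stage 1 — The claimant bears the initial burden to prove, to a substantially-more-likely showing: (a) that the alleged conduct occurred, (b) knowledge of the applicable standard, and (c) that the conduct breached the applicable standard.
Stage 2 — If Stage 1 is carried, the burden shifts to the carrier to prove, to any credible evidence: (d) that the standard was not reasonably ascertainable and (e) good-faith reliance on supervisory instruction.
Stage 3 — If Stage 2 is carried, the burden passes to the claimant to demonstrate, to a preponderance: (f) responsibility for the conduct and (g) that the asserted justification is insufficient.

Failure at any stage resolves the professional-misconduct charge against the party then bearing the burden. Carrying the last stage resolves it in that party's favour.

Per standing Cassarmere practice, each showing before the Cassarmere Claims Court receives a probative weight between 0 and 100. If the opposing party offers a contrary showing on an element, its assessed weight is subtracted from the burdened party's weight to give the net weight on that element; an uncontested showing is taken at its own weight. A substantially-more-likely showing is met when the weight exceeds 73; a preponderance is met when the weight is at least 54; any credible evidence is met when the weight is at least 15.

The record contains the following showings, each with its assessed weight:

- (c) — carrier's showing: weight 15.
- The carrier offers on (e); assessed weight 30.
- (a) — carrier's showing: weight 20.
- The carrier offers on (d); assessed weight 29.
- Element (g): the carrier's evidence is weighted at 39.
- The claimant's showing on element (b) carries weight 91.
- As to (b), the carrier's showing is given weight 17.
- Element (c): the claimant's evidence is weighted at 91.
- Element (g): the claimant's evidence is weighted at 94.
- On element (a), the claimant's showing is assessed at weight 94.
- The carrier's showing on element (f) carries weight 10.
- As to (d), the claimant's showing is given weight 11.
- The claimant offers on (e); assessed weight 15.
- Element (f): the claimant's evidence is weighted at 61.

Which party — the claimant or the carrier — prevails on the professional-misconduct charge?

carrier

Stage 1 — burden on claimant; standard: a substantially-more-likely showing (weight exceeds 73).
    (a): 94 − 20 = 74 > 73 [met]
    (b): 91 − 17 = 74 > 73 [met]
    (c): 91 − 15 = 76 > 73 [met]
  Stage 1 is satisfied; the onus moves to the carrier.
Stage 2 — burden on carrier; standard: any credible evidence (weight is at least 15).
    (d): 29 − 11 = 18 ≥ 15 [met]
    (e): 30 − 15 = 15 ≥ 15 [met]
  Stage 2 is satisfied; the onus moves to the claimant.
Stage 3 — burden on claimant; standard: a preponderance (weight is at least 54).
    (f): 61 − 10 = 51 < 54 [not met]
    (g): 94 − 39 = 55 ≥ 54 [met]
  The claimant does not carry Stage 3.
The analysis ends at Stage 3; the carrier prevails.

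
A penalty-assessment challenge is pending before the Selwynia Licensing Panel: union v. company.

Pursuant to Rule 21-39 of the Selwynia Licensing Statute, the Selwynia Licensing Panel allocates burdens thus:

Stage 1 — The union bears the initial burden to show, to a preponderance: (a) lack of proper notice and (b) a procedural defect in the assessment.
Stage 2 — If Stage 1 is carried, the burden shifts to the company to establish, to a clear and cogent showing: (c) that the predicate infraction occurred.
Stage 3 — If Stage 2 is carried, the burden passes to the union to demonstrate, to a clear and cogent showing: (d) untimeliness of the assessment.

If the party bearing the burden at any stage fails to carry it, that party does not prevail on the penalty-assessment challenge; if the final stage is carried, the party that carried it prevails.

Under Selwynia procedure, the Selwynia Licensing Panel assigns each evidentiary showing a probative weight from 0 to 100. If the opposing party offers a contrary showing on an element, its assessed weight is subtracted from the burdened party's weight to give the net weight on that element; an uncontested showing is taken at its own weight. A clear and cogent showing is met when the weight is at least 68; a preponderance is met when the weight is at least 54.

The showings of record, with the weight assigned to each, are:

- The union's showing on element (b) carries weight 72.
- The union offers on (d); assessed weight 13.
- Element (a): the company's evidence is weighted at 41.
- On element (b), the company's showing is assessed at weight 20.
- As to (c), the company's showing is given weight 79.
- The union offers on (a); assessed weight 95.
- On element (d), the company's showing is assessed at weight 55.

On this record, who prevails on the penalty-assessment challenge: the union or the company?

Stage 1 — burden on union; standard: a preponderance (weight is at least 54).
    (a): 95 − 41 = 54 ≥ 54 [met]
    (b): 72 − 20 = 52 < 54 [not met]
  The union does not carry Stage 1.
So the company prevails.

company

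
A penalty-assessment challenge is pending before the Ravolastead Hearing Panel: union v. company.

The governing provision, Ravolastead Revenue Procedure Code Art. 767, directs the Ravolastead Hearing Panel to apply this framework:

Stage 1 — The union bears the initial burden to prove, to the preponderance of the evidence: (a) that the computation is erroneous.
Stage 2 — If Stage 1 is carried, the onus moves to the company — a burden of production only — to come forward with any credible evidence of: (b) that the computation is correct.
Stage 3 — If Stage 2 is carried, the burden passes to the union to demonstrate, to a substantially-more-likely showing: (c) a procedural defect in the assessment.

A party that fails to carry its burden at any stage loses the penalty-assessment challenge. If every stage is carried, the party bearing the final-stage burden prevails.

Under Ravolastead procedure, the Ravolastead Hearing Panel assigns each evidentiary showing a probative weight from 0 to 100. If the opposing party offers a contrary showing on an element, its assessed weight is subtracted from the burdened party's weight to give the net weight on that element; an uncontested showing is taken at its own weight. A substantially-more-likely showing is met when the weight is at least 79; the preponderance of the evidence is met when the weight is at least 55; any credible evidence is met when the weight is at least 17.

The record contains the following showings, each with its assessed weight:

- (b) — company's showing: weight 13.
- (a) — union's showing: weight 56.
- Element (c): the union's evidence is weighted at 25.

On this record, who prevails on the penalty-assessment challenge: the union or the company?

union

Stage 1 (union, the preponderance of the evidence, weight is at least 55): (a) 56 ≥ 55 — meets.
  Stage 1 carried; the burden shifts to the company.
Stage 2 (company, any credible evidence, weight is at least 17): (b) 13 < 17 — fails.
  Stage 2 not carried; the company fails its burden.
So the union prevails.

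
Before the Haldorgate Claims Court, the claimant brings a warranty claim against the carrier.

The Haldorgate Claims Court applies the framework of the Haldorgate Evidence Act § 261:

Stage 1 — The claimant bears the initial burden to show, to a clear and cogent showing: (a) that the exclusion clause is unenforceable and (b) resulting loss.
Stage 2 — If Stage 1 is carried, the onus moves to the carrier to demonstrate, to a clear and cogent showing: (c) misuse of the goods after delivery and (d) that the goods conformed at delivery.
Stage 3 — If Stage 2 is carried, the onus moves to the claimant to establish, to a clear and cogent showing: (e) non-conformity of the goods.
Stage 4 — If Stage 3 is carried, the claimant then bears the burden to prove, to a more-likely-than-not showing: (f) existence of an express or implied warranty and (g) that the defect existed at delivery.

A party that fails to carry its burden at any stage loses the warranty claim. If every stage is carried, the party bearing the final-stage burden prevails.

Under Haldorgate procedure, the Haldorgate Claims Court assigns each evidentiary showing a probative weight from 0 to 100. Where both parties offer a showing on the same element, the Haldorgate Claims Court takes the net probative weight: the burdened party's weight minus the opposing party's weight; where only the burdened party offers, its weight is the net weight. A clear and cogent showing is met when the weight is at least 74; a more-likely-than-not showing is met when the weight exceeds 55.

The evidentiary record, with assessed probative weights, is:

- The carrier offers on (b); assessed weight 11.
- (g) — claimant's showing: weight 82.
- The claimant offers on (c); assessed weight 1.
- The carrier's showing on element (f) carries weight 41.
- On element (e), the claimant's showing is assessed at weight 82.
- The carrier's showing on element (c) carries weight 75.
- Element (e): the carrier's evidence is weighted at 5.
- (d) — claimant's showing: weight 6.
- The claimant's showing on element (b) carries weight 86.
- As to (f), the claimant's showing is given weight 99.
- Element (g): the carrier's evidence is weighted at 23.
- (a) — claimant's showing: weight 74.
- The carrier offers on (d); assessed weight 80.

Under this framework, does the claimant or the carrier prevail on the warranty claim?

claimant

At Stage 1 the claimant must meet a clear and cogent showing (weight is at least 74): on (a) the weight is 74, which does reach 74, so (a) meets the standard; on (b) the weight is 86 less the opposing 11 gives net 75, ≥ 74, so (b) meets the standard.
  The claimant carries Stage 1; the carrier now bears the burden.
At Stage 2 the carrier must meet a clear and cogent showing (weight is at least 74): on (c) the weight is 75 less the opposing 1 gives net 74, which does reach 74, so (c) meets the standard; on (d) the weight is 80 less the opposing 6 gives net 74, ≥ 74, so (d) meets the standard.
  All elements met. The burden passes to the claimant.
At Stage 3 the claimant must meet a clear and cogent showing (weight is at least 74): on (e) the weight is 82 less the opposing 5 gives net 77, which does reach 74, so (e) meets the standard.
  Stage 3 carried; the burden remains with the claimant.
At Stage 4 the claimant must meet a more-likely-than-not showing (weight exceeds 55): on (f) the weight is 99 less the opposing 41 gives net 58, which does exceed 55, so (f) meets the standard; on (g) the weight is 82 less the opposing 23 gives net 59, > 55, so (g) meets the standard.
  All elements met at the final stage.
With every stage satisfied, the claimant prevails.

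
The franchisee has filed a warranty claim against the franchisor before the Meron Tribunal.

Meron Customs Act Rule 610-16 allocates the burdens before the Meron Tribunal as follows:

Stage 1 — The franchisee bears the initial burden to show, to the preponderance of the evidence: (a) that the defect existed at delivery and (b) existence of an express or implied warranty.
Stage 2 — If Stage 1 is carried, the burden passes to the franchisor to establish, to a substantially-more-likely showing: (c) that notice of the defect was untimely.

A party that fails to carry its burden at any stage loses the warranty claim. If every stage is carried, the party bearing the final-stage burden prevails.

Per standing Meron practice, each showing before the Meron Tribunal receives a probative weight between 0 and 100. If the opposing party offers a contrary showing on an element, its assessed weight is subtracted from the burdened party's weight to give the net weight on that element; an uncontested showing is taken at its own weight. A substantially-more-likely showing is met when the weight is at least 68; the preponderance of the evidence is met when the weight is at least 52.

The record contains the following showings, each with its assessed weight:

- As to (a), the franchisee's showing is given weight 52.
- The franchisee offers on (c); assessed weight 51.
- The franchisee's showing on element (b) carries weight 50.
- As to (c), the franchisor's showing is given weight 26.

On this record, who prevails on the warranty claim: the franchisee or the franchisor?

franchisor

Stage 1 (franchisee, the preponderance of the evidence, weight is at least 52): (a) 52 ≥ 52 — meets; (b) 50 < 52 — fails.
  Stage 1 not carried; the franchisee fails its burden.
The analysis ends at Stage 1; the franchisor prevails.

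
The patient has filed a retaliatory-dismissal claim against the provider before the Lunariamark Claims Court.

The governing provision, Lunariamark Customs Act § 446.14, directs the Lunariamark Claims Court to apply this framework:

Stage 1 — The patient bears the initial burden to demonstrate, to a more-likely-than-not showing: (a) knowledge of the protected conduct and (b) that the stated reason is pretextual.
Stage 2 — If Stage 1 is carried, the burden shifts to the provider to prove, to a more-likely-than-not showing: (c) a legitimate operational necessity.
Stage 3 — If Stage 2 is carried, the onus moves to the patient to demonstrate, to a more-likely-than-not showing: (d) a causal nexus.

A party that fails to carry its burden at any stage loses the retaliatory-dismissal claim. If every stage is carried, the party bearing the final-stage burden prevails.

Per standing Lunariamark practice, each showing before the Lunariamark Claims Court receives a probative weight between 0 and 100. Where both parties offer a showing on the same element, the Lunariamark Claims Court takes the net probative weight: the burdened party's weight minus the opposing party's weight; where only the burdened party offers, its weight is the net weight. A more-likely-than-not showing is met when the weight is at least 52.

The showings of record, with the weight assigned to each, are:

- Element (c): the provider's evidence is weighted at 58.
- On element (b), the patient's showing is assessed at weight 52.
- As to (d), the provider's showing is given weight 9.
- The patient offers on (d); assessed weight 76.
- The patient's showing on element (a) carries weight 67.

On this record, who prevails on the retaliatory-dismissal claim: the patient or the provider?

Stage 1 (patient, a more-likely-than-not showing, weight is at least 52): (a) 67 ≥ 52 — meets; (b) 52 ≥ 52 — meets.
  All elements met. The burden passes to the provider.
Stage 2 (provider, a more-likely-than-not showing, weight is at least 52): (c) 58 ≥ 52 — meets.
  Stage 2 carried; the burden shifts to the patient.
Stage 3 (patient, a more-likely-than-not showing, weight is at least 52): (d) net 76−9=67 ≥ 52 — meets.
  All elements met at the final stage.
Every stage carried; the patient prevails.

patient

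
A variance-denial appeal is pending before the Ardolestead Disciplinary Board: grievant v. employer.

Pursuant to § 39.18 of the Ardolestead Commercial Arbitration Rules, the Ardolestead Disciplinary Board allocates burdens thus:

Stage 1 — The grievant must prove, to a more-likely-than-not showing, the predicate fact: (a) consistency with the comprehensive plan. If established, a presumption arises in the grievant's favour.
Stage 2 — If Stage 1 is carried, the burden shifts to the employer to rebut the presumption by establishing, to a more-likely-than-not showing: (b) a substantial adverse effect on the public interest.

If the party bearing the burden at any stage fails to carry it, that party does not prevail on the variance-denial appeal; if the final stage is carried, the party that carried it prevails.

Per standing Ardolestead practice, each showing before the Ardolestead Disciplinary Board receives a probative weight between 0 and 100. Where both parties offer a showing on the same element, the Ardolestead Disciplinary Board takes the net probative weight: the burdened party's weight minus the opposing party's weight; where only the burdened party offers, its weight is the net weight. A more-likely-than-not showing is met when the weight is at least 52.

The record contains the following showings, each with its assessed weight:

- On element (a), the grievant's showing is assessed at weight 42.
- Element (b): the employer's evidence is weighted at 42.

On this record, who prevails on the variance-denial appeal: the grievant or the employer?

employer

Stage 1 (grievant, a more-likely-than-not showing, weight is at least 52): (a) 42 < 52 — fails.
  The grievant does not carry Stage 1.
The employer prevails.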